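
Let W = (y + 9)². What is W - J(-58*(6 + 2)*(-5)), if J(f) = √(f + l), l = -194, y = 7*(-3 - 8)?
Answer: 4624 - √2126 ≈ 4577.9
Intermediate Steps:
y = -77 (y = 7*(-11) = -77)
W = 4624 (W = (-77 + 9)² = (-68)² = 4624)
J(f) = √(-194 + f) (J(f) = √(f - 194) = √(-194 + f))
W - J(-58*(6 + 2)*(-5)) = 4624 - √(-194 - 58*(6 + 2)*(-5)) = 4624 - √(-194 - 464*(-5)) = 4624 - √(-194 - 58*(-40)) = 4624 - √(-194 + 2320) = 4624 - √2126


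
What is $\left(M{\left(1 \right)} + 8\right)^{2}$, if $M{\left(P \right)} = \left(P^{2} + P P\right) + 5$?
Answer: $225$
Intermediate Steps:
$M{\left(P \right)} = 5 + 2 P^{2}$ ($M{\left(P \right)} = \left(P^{2} + P^{2}\right) + 5 = 2 P^{2} + 5 = 5 + 2 P^{2}$)
$\left(M{\left(1 \right)} + 8\right)^{2} = \left(\left(5 + 2 \cdot 1^{2}\right) + 8\right)^{2} = \left(\left(5 + 2 \cdot 1\right) + 8\right)^{2} = \left(\left(5 + 2\right) + 8\right)^{2} = \left(7 + 8\right)^{2} = 15^{2} = 225$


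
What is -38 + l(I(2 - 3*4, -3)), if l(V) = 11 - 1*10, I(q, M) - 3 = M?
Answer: -37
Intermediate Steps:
I(q, M) = 3 + M
l(V) = 1 (l(V) = 11 - 10 = 1)
-38 + l(I(2 - 3*4, -3)) = -38 + 1 = -37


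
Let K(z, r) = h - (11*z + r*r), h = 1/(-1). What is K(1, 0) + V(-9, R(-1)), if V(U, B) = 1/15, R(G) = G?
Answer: -179/15 ≈ -11.933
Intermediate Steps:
h = -1
V(U, B) = 1/15
K(z, r) = -1 - r² - 11*z (K(z, r) = -1 - (11*z + r*r) = -1 - (11*z + r²) = -1 - (r² + 11*z) = -1 + (-r² - 11*z) = -1 - r² - 11*z)
K(1, 0) + V(-9, R(-1)) = (-1 - 1*0² - 11*1) + 1/15 = (-1 - 1*0 - 11) + 1/15 = (-1 + 0 - 11) + 1/15 = -12 + 1/15 = -179/15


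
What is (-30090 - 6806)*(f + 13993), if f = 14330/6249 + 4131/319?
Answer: -1030301092813312/1993431 ≈ -5.1685e+8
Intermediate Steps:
f = 30385889/1993431 (f = 14330*(1/6249) + 4131*(1/319) = 14330/6249 + 4131/319 = 30385889/1993431 ≈ 15.243)
(-30090 - 6806)*(f + 13993) = (-30090 - 6806)*(30385889/1993431 + 13993) = -36896*27924465872/1993431 = -1030301092813312/1993431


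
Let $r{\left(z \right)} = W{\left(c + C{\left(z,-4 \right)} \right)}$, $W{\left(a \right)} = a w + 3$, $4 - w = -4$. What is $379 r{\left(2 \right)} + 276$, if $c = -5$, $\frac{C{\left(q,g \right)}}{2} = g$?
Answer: $-38003$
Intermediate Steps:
$w = 8$ ($w = 4 - -4 = 4 + 4 = 8$)
$C{\left(q,g \right)} = 2 g$
$W{\left(a \right)} = 3 + 8 a$ ($W{\left(a \right)} = a 8 + 3 = 8 a + 3 = 3 + 8 a$)
$r{\left(z \right)} = -101$ ($r{\left(z \right)} = 3 + 8 \left(-5 + 2 \left(-4\right)\right) = 3 + 8 \left(-5 - 8\right) = 3 + 8 \left(-13\right) = 3 - 104 = -101$)
$379 r{\left(2 \right)} + 276 = 379 \left(-101\right) + 276 = -38279 + 276 = -38003$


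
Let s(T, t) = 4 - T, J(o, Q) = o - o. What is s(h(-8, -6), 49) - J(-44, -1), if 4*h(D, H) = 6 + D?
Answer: 9/2 ≈ 4.5000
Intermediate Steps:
J(o, Q) = 0
h(D, H) = 3/2 + D/4 (h(D, H) = (6 + D)/4 = 3/2 + D/4)
s(h(-8, -6), 49) - J(-44, -1) = (4 - (3/2 + (1/4)*(-8))) - 1*0 = (4 - (3/2 - 2)) + 0 = (4 - 1*(-1/2)) + 0 = (4 + 1/2) + 0 = 9/2 + 0 = 9/2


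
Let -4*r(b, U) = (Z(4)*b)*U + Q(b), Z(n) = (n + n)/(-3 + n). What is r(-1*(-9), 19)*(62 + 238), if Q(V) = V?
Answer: -103275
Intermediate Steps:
Z(n) = 2*n/(-3 + n) (Z(n) = (2*n)/(-3 + n) = 2*n/(-3 + n))
r(b, U) = -b/4 - 2*U*b (r(b, U) = -(((2*4/(-3 + 4))*b)*U + b)/4 = -(((2*4/1)*b)*U + b)/4 = -(((2*4*1)*b)*U + b)/4 = -((8*b)*U + b)/4 = -(8*U*b + b)/4 = -(b + 8*U*b)/4 = -b/4 - 2*U*b)
r(-1*(-9), 19)*(62 + 238) = ((-1*(-9))*(-1 - 8*19)/4)*(62 + 238) = ((¼)*9*(-1 - 152))*300 = ((¼)*9*(-153))*300 = -1377/4*300 = -103275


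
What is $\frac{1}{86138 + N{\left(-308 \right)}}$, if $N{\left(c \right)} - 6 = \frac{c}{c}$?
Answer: $\frac{1}{86145} \approx 1.1608 \cdot 10^{-5}$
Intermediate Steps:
$N{\left(c \right)} = 7$ ($N{\left(c \right)} = 6 + \frac{c}{c} = 6 + 1 = 7$)
$\frac{1}{86138 + N{\left(-308 \right)}} = \frac{1}{86138 + 7} = \frac{1}{86145}$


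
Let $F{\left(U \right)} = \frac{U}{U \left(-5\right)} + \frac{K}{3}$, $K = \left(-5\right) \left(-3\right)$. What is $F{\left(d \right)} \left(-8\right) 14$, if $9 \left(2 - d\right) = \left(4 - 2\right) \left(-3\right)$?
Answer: $- \frac{2688}{5} \approx -537.6$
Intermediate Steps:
$K = 15$
$d = \frac{8}{3}$ ($d = 2 - \frac{\left(4 - 2\right) \left(-3\right)}{9} = 2 - \frac{2 \left(-3\right)}{9} = 2 - - \frac{2}{3} = 2 + \frac{2}{3} = \frac{8}{3} \approx 2.6667$)
$F{\left(U \right)} = \frac{24}{5}$ ($F{\left(U \right)} = \frac{U}{U \left(-5\right)} + \frac{15}{3} = \frac{U}{\left(-5\right) U} + 15 \cdot \frac{1}{3} = U \left(- \frac{1}{5 U}\right) + 5 = - \frac{1}{5} + 5 = \frac{24}{5}$)
$F{\left(d \right)} \left(-8\right) 14 = \frac{24}{5} \left(-8\right) 14 = \left(- \frac{192}{5}\right) 14 = - \frac{2688}{5}$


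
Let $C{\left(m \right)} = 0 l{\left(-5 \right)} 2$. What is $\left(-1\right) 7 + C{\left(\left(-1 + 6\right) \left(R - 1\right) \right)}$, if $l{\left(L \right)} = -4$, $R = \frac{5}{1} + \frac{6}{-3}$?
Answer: $-7$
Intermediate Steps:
$R = 3$ ($R = 5 \cdot 1 + 6 \left(- \frac{1}{3}\right) = 5 - 2 = 3$)
$C{\left(m \right)} = 0$ ($C{\left(m \right)} = 0 \left(-4\right) 2 = 0 \cdot 2 = 0$)
$\left(-1\right) 7 + C{\left(\left(-1 + 6\right) \left(R - 1\right) \right)} = \left(-1\right) 7 + 0 = -7 + 0 = -7$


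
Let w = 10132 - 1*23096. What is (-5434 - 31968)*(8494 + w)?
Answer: 167186940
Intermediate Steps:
w = -12964 (w = 10132 - 23096 = -12964)
(-5434 - 31968)*(8494 + w) = (-5434 - 31968)*(8494 - 12964) = -37402*(-4470) = 167186940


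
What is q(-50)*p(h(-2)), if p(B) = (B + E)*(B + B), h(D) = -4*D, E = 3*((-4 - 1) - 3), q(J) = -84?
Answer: 21504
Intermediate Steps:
E = -24 (E = 3*(-5 - 3) = 3*(-8) = -24)
p(B) = 2*B*(-24 + B) (p(B) = (B - 24)*(B + B) = (-24 + B)*(2*B) = 2*B*(-24 + B))
q(-50)*p(h(-2)) = -168*(-4*(-2))*(-24 - 4*(-2)) = -168*8*(-24 + 8) = -168*8*(-16) = -84*(-256) = 21504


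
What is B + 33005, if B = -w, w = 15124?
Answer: 17881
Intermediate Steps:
B = -15124 (B = -1*15124 = -15124)
B + 33005 = -15124 + 33005 = 17881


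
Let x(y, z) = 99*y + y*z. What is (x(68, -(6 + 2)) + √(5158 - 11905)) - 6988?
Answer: -800 + I*√6747 ≈ -800.0 + 82.14*I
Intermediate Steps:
(x(68, -(6 + 2)) + √(5158 - 11905)) - 6988 = (68*(99 - (6 + 2)) + √(5158 - 11905)) - 6988 = (68*(99 - 1*8) + √(-6747)) - 6988 = (68*(99 - 8) + I*√6747) - 6988 = (68*91 + I*√6747) - 6988 = (6188 + I*√6747) - 6988 = -800 + I*√6747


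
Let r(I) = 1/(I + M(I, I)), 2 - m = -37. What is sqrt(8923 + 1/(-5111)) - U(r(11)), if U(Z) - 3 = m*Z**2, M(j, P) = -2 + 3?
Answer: -157/48 + 2*sqrt(58272366293)/5111 ≈ 91.191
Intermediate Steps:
m = 39 (m = 2 - 1*(-37) = 2 + 37 = 39)
M(j, P) = 1
r(I) = 1/(1 + I) (r(I) = 1/(I + 1) = 1/(1 + I))
U(Z) = 3 + 39*Z**2
sqrt(8923 + 1/(-5111)) - U(r(11)) = sqrt(8923 + 1/(-5111)) - (3 + 39*(1/(1 + 11))**2) = sqrt(8923 - 1/5111) - (3 + 39*(1/12)**2) = sqrt(45605452/5111) - (3 + 39*(1/12)**2) = 2*sqrt(58272366293)/5111 - (3 + 39*(1/144)) = 2*sqrt(58272366293)/5111 - (3 + 13/48) = 2*sqrt(58272366293)/5111 - 1*157/48 = 2*sqrt(58272366293)/5111 - 157/48 = -157/48 + 2*sqrt(58272366293)/5111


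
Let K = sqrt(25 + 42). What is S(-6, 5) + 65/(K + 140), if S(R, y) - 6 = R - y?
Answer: -88565/19533 - 65*sqrt(67)/19533 ≈ -4.5614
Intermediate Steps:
S(R, y) = 6 + R - y (S(R, y) = 6 + (R - y) = 6 + R - y)
K = sqrt(67) ≈ 8.1853
S(-6, 5) + 65/(K + 140) = (6 - 6 - 1*5) + 65/(sqrt(67) + 140) = (6 - 6 - 5) + 65/(140 + sqrt(67)) = -5 + 65/(140 + sqrt(67))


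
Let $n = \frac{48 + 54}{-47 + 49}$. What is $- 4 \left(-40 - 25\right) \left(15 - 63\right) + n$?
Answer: $-12429$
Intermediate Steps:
$n = 51$ ($n = \frac{102}{2} = 102 \cdot \frac{1}{2} = 51$)
$- 4 \left(-40 - 25\right) \left(15 - 63\right) + n = - 4 \left(-40 - 25\right) \left(15 - 63\right) + 51 = - 4 \left(\left(-65\right) \left(-48\right)\right) + 51 = \left(-4\right) 3120 + 51 = -12480 + 51 = -12429$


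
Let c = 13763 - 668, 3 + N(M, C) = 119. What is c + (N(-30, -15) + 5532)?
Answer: 18743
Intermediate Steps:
N(M, C) = 116 (N(M, C) = -3 + 119 = 116)
c = 13095
c + (N(-30, -15) + 5532) = 13095 + (116 + 5532) = 13095 + 5648 = 18743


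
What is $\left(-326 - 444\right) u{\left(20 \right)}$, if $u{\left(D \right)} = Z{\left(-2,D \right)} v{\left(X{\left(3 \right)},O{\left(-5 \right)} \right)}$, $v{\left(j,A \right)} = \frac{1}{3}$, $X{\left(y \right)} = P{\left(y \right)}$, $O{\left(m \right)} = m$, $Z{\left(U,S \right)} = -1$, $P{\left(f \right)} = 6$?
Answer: $\frac{770}{3} \approx 256.67$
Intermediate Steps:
$X{\left(y \right)} = 6$
$v{\left(j,A \right)} = \frac{1}{3}$
$u{\left(D \right)} = - \frac{1}{3}$ ($u{\left(D \right)} = \left(-1\right) \frac{1}{3} = - \frac{1}{3}$)
$\left(-326 - 444\right) u{\left(20 \right)} = \left(-326 - 444\right) \left(- \frac{1}{3}\right) = \left(-770\right) \left(- \frac{1}{3}\right) = \frac{770}{3}$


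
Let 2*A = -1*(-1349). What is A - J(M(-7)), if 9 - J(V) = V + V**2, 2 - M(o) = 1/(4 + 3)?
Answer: 65739/98 ≈ 670.81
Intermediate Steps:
M(o) = 13/7 (M(o) = 2 - 1/(4 + 3) = 2 - 1/7 = 13/7)
A = 1349/2 (A = (-1*(-1349))/2 = (1/2)*1349 = 1349/2 ≈ 674.50)
J(V) = 9 - V - V**2 (J(V) = 9 - (V + V**2) = 9 + (-V - V**2) = 9 - V - V**2)
A - J(M(-7)) = 1349/2 - (9 - 1*13/7 - (13/7)**2) = 1349/2 - (9 - 13/7 - 1*169/49) = 1349/2 - (9 - 13/7 - 169/49) = 1349/2 - 1*181/49 = 1349/2 - 181/49 = 65739/98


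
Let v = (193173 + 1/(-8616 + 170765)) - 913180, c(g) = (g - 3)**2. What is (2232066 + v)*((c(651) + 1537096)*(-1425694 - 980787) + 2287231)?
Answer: -1154665165543412280303048/162149 ≈ -7.1210e+18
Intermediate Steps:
c(g) = (-3 + g)**2
v = -116748415042/162149 (v = (193173 + 1/162149) - 913180 = 31322808778/162149 - 913180 = -116748415042/162149 ≈ -7.2001e+5)
(2232066 + v)*((c(651) + 1537096)*(-1425694 - 980787) + 2287231) = (2232066 - 116748415042/162149)*(((-3 + 651)**2 + 1537096)*(-1425694 - 980787) + 2287231) = 245178854792*((648**2 + 1537096)*(-2406481) + 2287231)/162149 = 245178854792*((419904 + 1537096)*(-2406481) + 2287231)/162149 = 245178854792*(1957000*(-2406481) + 2287231)/162149 = 245178854792*(-4709483317000 + 2287231)/162149 = (245178854792/162149)*(-4709481029769) = -1154665165543412280303048/162149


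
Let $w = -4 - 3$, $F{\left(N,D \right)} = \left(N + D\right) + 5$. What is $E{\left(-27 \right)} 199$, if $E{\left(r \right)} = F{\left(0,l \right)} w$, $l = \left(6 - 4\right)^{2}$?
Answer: $-12537$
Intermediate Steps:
$l = 4$ ($l = 2^{2} = 4$)
$F{\left(N,D \right)} = 5 + D + N$ ($F{\left(N,D \right)} = \left(D + N\right) + 5 = 5 + D + N$)
$w = -7$ ($w = -4 - 3 = -7$)
$E{\left(r \right)} = -63$ ($E{\left(r \right)} = \left(5 + 4 + 0\right) \left(-7\right) = 9 \left(-7\right) = -63$)
$E{\left(-27 \right)} 199 = \left(-63\right) 199 = -12537$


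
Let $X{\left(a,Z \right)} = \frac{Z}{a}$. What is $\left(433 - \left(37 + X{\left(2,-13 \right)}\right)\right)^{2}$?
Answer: $\frac{648025}{4} \approx 1.6201 \cdot 10^{5}$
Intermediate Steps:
$\left(433 - \left(37 + X{\left(2,-13 \right)}\right)\right)^{2} = \left(433 - \left(37 - \frac{13}{2}\right)\right)^{2} = \left(433 - \frac{61}{2}\right)^{2} = \left(\frac{805}{2}\right)^{2} = \frac{648025}{4}$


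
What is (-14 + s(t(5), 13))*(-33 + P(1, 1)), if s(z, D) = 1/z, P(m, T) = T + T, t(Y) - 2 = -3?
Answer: 465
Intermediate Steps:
t(Y) = -1 (t(Y) = 2 - 3 = -1)
P(m, T) = 2*T
(-14 + s(t(5), 13))*(-33 + P(1, 1)) = (-14 + 1/(-1))*(-33 + 2*1) = (-14 - 1)*(-33 + 2) = -15*(-31) = 465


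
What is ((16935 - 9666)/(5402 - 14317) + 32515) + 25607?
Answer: 518150361/8915 ≈ 58121.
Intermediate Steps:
((16935 - 9666)/(5402 - 14317) + 32515) + 25607 = (7269/(-8915) + 32515) + 25607 = (7269*(-1/8915) + 32515) + 25607 = (-7269/8915 + 32515) + 25607 = 289863956/8915 + 25607 = 518150361/8915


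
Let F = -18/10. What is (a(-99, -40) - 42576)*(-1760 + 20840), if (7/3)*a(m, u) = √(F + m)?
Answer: -812350080 + 68688*I*√70/7 ≈ -8.1235e+8 + 82098.0*I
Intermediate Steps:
F = -9/5 (F = -18*⅒ = -9/5 ≈ -1.8000)
a(m, u) = 3*√(-9/5 + m)/7
(a(-99, -40) - 42576)*(-1760 + 20840) = (3*√(-45 + 25*(-99))/35 - 42576)*(-1760 + 20840) = (3*√(-45 - 2475)/35 - 42576)*19080 = (3*√(-2520)/35 - 42576)*19080 = (3*(6*I*√70)/35 - 42576)*19080 = (18*I*√70/35 - 42576)*19080 = (-42576 + 18*I*√70/35)*19080 = -812350080 + 68688*I*√70/7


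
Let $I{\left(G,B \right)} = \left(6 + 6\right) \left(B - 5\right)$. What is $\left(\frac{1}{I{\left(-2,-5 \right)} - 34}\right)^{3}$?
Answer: $- \frac{1}{3652264} \approx -2.738 \cdot 10^{-7}$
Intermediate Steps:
$I{\left(G,B \right)} = -60 + 12 B$ ($I{\left(G,B \right)} = 12 \left(-5 + B\right) = -60 + 12 B$)
$\left(\frac{1}{I{\left(-2,-5 \right)} - 34}\right)^{3} = \left(\frac{1}{\left(-60 + 12 \left(-5\right)\right) - 34}\right)^{3} = \left(\frac{1}{\left(-60 - 60\right) - 34}\right)^{3} = \left(\frac{1}{-120 - 34}\right)^{3} = \left(\frac{1}{-154}\right)^{3} = \left(- \frac{1}{154}\right)^{3} = - \frac{1}{3652264}$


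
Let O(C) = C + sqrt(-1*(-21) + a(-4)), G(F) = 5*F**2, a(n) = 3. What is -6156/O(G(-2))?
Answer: -15390/47 + 1539*sqrt(6)/47 ≈ -247.24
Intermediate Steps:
O(C) = C + 2*sqrt(6) (O(C) = C + sqrt(-1*(-21) + 3) = C + sqrt(21 + 3) = C + sqrt(24) = C + 2*sqrt(6))
-6156/O(G(-2)) = -6156/(5*(-2)**2 + 2*sqrt(6)) = -6156/(5*4 + 2*sqrt(6)) = -6156/(20 + 2*sqrt(6))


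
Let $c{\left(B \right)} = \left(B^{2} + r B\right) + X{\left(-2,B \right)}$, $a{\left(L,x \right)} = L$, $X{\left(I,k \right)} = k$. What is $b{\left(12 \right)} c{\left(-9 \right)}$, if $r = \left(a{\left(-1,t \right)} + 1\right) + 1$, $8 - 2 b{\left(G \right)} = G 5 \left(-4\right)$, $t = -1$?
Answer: $7812$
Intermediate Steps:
$b{\left(G \right)} = 4 + 10 G$ ($b{\left(G \right)} = 4 - \frac{G 5 \left(-4\right)}{2} = 4 - \frac{5 G \left(-4\right)}{2} = 4 - \frac{\left(-20\right) G}{2} = 4 + 10 G$)
$r = 1$ ($r = \left(-1 + 1\right) + 1 = 0 + 1 = 1$)
$c{\left(B \right)} = B^{2} + 2 B$ ($c{\left(B \right)} = \left(B^{2} + 1 B\right) + B = \left(B^{2} + B\right) + B = \left(B + B^{2}\right) + B = B^{2} + 2 B$)
$b{\left(12 \right)} c{\left(-9 \right)} = \left(4 + 10 \cdot 12\right) \left(- 9 \left(2 - 9\right)\right) = \left(4 + 120\right) \left(\left(-9\right) \left(-7\right)\right) = 124 \cdot 63 = 7812$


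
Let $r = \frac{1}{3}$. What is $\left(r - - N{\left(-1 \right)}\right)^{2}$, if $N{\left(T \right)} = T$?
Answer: $\frac{4}{9} \approx 0.44444$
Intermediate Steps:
$r = \frac{1}{3} \approx 0.33333$
$\left(r - - N{\left(-1 \right)}\right)^{2} = \left(\frac{1}{3} - 1\right)^{2} = \left(- \frac{2}{3}\right)^{2} = \frac{4}{9}$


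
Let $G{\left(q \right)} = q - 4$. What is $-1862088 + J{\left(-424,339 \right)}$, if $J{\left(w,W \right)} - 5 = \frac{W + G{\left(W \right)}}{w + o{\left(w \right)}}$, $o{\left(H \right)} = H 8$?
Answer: $- \frac{3552854701}{1908} \approx -1.8621 \cdot 10^{6}$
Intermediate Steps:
$o{\left(H \right)} = 8 H$
$G{\left(q \right)} = -4 + q$ ($G{\left(q \right)} = q - 4 = -4 + q$)
$J{\left(w,W \right)} = 5 + \frac{-4 + 2 W}{9 w}$ ($J{\left(w,W \right)} = 5 + \frac{W + \left(-4 + W\right)}{w + 8 w} = 5 + \frac{-4 + 2 W}{9 w}$)
$-1862088 + J{\left(-424,339 \right)} = -1862088 + \frac{-4 + 2 \cdot 339 + 45 \left(-424\right)}{9 \left(-424\right)} = -1862088 + \frac{1}{9} \left(- \frac{1}{424}\right) \left(-4 + 678 - 19080\right) = -1862088 + \frac{1}{9} \left(- \frac{1}{424}\right) \left(-18406\right) = -1862088 + \frac{9203}{1908} = - \frac{3552854701}{1908}$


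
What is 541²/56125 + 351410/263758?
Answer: 48459920724/7401708875 ≈ 6.5471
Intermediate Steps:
541²/56125 + 351410/263758 = 292681*(1/56125) + 351410*(1/263758) = 292681/56125 + 175705/131879 = 48459920724/7401708875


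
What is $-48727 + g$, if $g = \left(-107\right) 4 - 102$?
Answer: $-49257$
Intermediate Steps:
$g = -530$ ($g = -428 - 102 = -530$)
$-48727 + g = -48727 - 530 = -49257$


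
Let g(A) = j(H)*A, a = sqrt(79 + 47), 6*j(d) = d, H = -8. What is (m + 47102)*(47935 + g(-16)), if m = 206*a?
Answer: 6776517638/3 + 29637014*sqrt(14) ≈ 2.3697e+9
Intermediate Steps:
j(d) = d/6
a = 3*sqrt(14) (a = sqrt(126) = 3*sqrt(14) ≈ 11.225)
g(A) = -4*A/3 (g(A) = ((1/6)*(-8))*A = -4*A/3)
m = 618*sqrt(14) (m = 206*(3*sqrt(14)) = 618*sqrt(14) ≈ 2312.3)
(m + 47102)*(47935 + g(-16)) = (618*sqrt(14) + 47102)*(47935 - 4/3*(-16)) = (47102 + 618*sqrt(14))*(47935 + 64/3) = (47102 + 618*sqrt(14))*(143869/3) = 6776517638/3 + 29637014*sqrt(14)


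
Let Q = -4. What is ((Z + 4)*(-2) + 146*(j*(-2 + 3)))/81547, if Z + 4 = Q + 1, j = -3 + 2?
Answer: -140/81547 ≈ -0.0017168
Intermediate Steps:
j = -1
Z = -7 (Z = -4 + (-4 + 1) = -4 - 3 = -7)
((Z + 4)*(-2) + 146*(j*(-2 + 3)))/81547 = ((-7 + 4)*(-2) + 146*(-(-2 + 3)))/81547 = (-3*(-2) + 146*(-1*1))*(1/81547) = (6 + 146*(-1))*(1/81547) = (6 - 146)*(1/81547) = -140*1/81547 = -140/81547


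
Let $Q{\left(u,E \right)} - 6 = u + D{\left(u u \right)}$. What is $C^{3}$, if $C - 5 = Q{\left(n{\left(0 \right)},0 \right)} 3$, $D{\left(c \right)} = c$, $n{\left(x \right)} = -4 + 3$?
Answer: $12167$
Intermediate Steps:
$n{\left(x \right)} = -1$
$Q{\left(u,E \right)} = 6 + u + u^{2}$ ($Q{\left(u,E \right)} = 6 + \left(u + u u\right) = 6 + \left(u + u^{2}\right) = 6 + u + u^{2}$)
$C = 23$ ($C = 5 + \left(6 - 1 + \left(-1\right)^{2}\right) 3 = 5 + \left(6 - 1 + 1\right) 3 = 5 + 6 \cdot 3 = 5 + 18 = 23$)
$C^{3} = 23^{3} = 12167$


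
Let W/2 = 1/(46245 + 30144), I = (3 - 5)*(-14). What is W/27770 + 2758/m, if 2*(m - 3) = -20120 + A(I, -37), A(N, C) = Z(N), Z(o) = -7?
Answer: -1950202505873/7113855104355 ≈ -0.27414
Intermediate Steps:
I = 28 (I = -2*(-14) = 28)
A(N, C) = -7
W = 2/76389 (W = 2/(46245 + 30144) = 2/76389 ≈ 2.6182e-5)
m = -20121/2 (m = 3 + (-20120 - 7)/2 = 3 + (1/2)*(-20127) = 3 - 20127/2 = -20121/2 ≈ -10061.)
W/27770 + 2758/m = (2/76389)/27770 + 2758/(-20121/2) = (2/76389)*(1/27770) + 2758*(-2/20121) = 1/1060661265 - 5516/20121 = -1950202505873/7113855104355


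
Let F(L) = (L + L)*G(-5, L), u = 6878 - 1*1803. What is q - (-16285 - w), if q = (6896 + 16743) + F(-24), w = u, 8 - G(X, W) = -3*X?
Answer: 45335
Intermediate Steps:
u = 5075 (u = 6878 - 1803 = 5075)
G(X, W) = 8 + 3*X (G(X, W) = 8 - (-3)*X = 8 + 3*X)
w = 5075
F(L) = -14*L (F(L) = (L + L)*(8 + 3*(-5)) = (2*L)*(8 - 15) = (2*L)*(-7) = -14*L)
q = 23975 (q = (6896 + 16743) - 14*(-24) = 23639 + 336 = 23975)
q - (-16285 - w) = 23975 - (-16285 - 1*5075) = 23975 - (-16285 - 5075) = 23975 - 1*(-21360) = 23975 + 21360 = 45335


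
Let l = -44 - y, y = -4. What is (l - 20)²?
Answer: 3600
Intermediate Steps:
l = -40 (l = -44 - 1*(-4) = -44 + 4 = -40)
(l - 20)² = (-40 - 20)² = (-60)² = 3600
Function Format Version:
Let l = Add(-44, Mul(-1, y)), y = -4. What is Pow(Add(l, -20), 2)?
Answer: 3600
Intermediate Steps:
l = -40 (l = Add(-44, Mul(-1, -4)) = Add(-44, 4) = -40)
Pow(Add(l, -20), 2) = Pow(Add(-40, -20), 2) = Pow(-60, 2) = 3600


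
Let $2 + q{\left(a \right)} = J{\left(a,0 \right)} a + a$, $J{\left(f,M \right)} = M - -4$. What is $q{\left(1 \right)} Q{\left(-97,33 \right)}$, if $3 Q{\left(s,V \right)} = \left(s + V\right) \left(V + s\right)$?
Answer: $4096$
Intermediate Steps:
$J{\left(f,M \right)} = 4 + M$ ($J{\left(f,M \right)} = M + 4 = 4 + M$)
$Q{\left(s,V \right)} = \frac{\left(V + s\right)^{2}}{3}$ ($Q{\left(s,V \right)} = \frac{\left(s + V\right) \left(V + s\right)}{3} = \frac{\left(V + s\right) \left(V + s\right)}{3} = \frac{\left(V + s\right)^{2}}{3}$)
$q{\left(a \right)} = -2 + 5 a$ ($q{\left(a \right)} = -2 + \left(\left(4 + 0\right) a + a\right) = -2 + \left(4 a + a\right) = -2 + 5 a$)
$q{\left(1 \right)} Q{\left(-97,33 \right)} = \left(-2 + 5 \cdot 1\right) \frac{\left(33 - 97\right)^{2}}{3} = \left(-2 + 5\right) \frac{\left(-64\right)^{2}}{3} = 3 \cdot \frac{1}{3} \cdot 4096 = 3 \cdot \frac{4096}{3} = 4096$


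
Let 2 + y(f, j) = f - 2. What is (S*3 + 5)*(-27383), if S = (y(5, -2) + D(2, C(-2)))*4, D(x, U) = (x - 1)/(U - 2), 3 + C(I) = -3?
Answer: -848873/2 ≈ -4.2444e+5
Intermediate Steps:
C(I) = -6 (C(I) = -3 - 3 = -6)
y(f, j) = -4 + f (y(f, j) = -2 + (f - 2) = -2 + (-2 + f) = -4 + f)
D(x, U) = (-1 + x)/(-2 + U)
S = 7/2 (S = ((-4 + 5) + (-1 + 2)/(-2 - 6))*4 = (1 + 1/(-8))*4 = (1 - ⅛*1)*4 = (1 - ⅛)*4 = (7/8)*4 = 7/2 ≈ 3.5000)
(S*3 + 5)*(-27383) = ((7/2)*3 + 5)*(-27383) = (21/2 + 5)*(-27383) = (31/2)*(-27383) = -848873/2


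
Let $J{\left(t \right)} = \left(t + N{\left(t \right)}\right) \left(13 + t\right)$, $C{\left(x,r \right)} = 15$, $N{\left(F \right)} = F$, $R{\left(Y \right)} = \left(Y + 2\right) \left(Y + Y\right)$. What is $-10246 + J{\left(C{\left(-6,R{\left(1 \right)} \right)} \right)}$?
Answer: $-9406$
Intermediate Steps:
$R{\left(Y \right)} = 2 Y \left(2 + Y\right)$ ($R{\left(Y \right)} = \left(2 + Y\right) 2 Y = 2 Y \left(2 + Y\right)$)
$J{\left(t \right)} = 2 t \left(13 + t\right)$ ($J{\left(t \right)} = \left(t + t\right) \left(13 + t\right) = 2 t \left(13 + t\right)$)
$-10246 + J{\left(C{\left(-6,R{\left(1 \right)} \right)} \right)} = -10246 + 2 \cdot 15 \left(13 + 15\right) = -10246 + 2 \cdot 15 \cdot 28 = -10246 + 840 = -9406$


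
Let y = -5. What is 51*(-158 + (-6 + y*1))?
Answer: -8619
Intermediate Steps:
51*(-158 + (-6 + y*1)) = 51*(-158 + (-6 - 5*1)) = 51*(-158 + (-6 - 5)) = 51*(-158 - 11) = 51*(-169) = -8619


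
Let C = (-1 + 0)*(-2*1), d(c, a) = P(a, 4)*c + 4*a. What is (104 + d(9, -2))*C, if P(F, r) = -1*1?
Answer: 174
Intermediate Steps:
P(F, r) = -1
d(c, a) = -c + 4*a
C = 2 (C = -1*(-2) = 2)
(104 + d(9, -2))*C = (104 + (-1*9 + 4*(-2)))*2 = (104 + (-9 - 8))*2 = (104 - 17)*2 = 87*2 = 174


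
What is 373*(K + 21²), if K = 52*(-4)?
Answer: 86909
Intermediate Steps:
K = -208
373*(K + 21²) = 373*(-208 + 21²) = 373*(-208 + 441) = 373*233 = 86909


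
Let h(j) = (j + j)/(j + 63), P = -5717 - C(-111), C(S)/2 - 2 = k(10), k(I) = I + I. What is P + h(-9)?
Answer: -17284/3 ≈ -5761.3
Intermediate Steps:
k(I) = 2*I
C(S) = 44 (C(S) = 4 + 2*(2*10) = 4 + 2*20 = 4 + 40 = 44)
P = -5761 (P = -5717 - 1*44 = -5717 - 44 = -5761)
h(j) = 2*j/(63 + j) (h(j) = (2*j)/(63 + j) = 2*j/(63 + j))
P + h(-9) = -5761 + 2*(-9)/(63 - 9) = -5761 + 2*(-9)/54 = -5761 + 2*(-9)*(1/54) = -5761 - ⅓ = -17284/3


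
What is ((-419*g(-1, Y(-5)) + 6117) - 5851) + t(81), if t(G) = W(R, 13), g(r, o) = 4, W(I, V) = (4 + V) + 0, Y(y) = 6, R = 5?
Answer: -1393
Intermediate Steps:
W(I, V) = 4 + V
t(G) = 17 (t(G) = 4 + 13 = 17)
((-419*g(-1, Y(-5)) + 6117) - 5851) + t(81) = ((-419*4 + 6117) - 5851) + 17 = ((-1676 + 6117) - 5851) + 17 = (4441 - 5851) + 17 = -1410 + 17 = -1393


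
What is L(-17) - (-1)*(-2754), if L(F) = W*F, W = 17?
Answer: -3043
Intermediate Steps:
L(F) = 17*F
L(-17) - (-1)*(-2754) = 17*(-17) - (-1)*(-2754) = -289 - 1*2754 = -289 - 2754 = -3043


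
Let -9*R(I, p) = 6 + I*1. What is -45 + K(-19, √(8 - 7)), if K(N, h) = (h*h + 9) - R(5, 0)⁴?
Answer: -244276/6561 ≈ -37.232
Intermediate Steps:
R(I, p) = -⅔ - I/9 (R(I, p) = -(6 + I*1)/9 = -(6 + I)/9 = -⅔ - I/9)
K(N, h) = 44408/6561 + h² (K(N, h) = (h*h + 9) - (-⅔ - ⅑*5)⁴ = (h² + 9) - (-⅔ - 5/9)⁴ = (9 + h²) - (-11/9)⁴ = (9 + h²) - 1*14641/6561 = (9 + h²) - 14641/6561 = 44408/6561 + h²)
-45 + K(-19, √(8 - 7)) = -45 + (44408/6561 + (√(8 - 7))²) = -45 + (44408/6561 + (√1)²) = -45 + (44408/6561 + 1²) = -45 + (44408/6561 + 1) = -45 + 50969/6561 = -244276/6561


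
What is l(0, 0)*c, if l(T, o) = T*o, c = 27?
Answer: 0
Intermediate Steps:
l(0, 0)*c = (0*0)*27 = 0*27 = 0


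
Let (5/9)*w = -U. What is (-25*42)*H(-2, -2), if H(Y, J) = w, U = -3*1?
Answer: -5670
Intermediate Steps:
U = -3
w = 27/5 (w = 9*(-1*(-3))/5 = (9/5)*3 = 27/5 ≈ 5.4000)
H(Y, J) = 27/5
(-25*42)*H(-2, -2) = -25*42*(27/5) = -1050*27/5 = -5670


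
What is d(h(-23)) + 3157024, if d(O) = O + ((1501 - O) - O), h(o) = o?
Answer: 3158548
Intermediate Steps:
d(O) = 1501 - O (d(O) = O + (1501 - 2*O) = 1501 - O)
d(h(-23)) + 3157024 = (1501 - 1*(-23)) + 3157024 = (1501 + 23) + 3157024 = 1524 + 3157024 = 3158548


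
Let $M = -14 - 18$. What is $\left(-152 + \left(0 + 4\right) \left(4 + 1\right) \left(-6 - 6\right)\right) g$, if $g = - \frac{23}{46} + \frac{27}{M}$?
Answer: $\frac{2107}{4} \approx 526.75$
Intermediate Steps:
$M = -32$
$g = - \frac{43}{32}$ ($g = - \frac{23}{46} + \frac{27}{-32} = \left(-23\right) \frac{1}{46} + 27 \left(- \frac{1}{32}\right) = - \frac{1}{2} - \frac{27}{32} = - \frac{43}{32} \approx -1.3438$)
$\left(-152 + \left(0 + 4\right) \left(4 + 1\right) \left(-6 - 6\right)\right) g = \left(-152 + \left(0 + 4\right) \left(4 + 1\right) \left(-6 - 6\right)\right) \left(- \frac{43}{32}\right) = \left(-152 + 4 \cdot 5 \left(-12\right)\right) \left(- \frac{43}{32}\right) = \left(-152 + 20 \left(-12\right)\right) \left(- \frac{43}{32}\right) = \left(-152 - 240\right) \left(- \frac{43}{32}\right) = \left(-392\right) \left(- \frac{43}{32}\right) = \frac{2107}{4}$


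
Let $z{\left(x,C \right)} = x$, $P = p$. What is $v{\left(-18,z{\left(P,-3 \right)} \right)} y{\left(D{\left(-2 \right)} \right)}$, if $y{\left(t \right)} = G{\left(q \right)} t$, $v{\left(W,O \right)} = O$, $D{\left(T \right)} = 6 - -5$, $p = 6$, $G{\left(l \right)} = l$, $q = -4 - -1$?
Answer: $-198$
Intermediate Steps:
$q = -3$ ($q = -4 + 1 = -3$)
$P = 6$
$D{\left(T \right)} = 11$ ($D{\left(T \right)} = 6 + 5 = 11$)
$y{\left(t \right)} = - 3 t$
$v{\left(-18,z{\left(P,-3 \right)} \right)} y{\left(D{\left(-2 \right)} \right)} = 6 \left(\left(-3\right) 11\right) = 6 \left(-33\right) = -198$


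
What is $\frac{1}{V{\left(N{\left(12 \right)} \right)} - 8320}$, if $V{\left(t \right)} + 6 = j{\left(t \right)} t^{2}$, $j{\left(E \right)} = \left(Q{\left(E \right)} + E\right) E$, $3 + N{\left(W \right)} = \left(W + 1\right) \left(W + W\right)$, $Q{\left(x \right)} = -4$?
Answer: $\frac{1}{8998598519} \approx 1.1113 \cdot 10^{-10}$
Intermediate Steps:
$N{\left(W \right)} = -3 + 2 W \left(1 + W\right)$ ($N{\left(W \right)} = -3 + \left(W + 1\right) \left(W + W\right) = -3 + \left(1 + W\right) 2 W = -3 + 2 W \left(1 + W\right)$)
$j{\left(E \right)} = E \left(-4 + E\right)$ ($j{\left(E \right)} = \left(-4 + E\right) E = E \left(-4 + E\right)$)
$V{\left(t \right)} = -6 + t^{3} \left(-4 + t\right)$ ($V{\left(t \right)} = -6 + t \left(-4 + t\right) t^{2} = -6 + t^{3} \left(-4 + t\right)$)
$\frac{1}{V{\left(N{\left(12 \right)} \right)} - 8320} = \frac{1}{\left(-6 + \left(-3 + 2 \cdot 12 + 2 \cdot 12^{2}\right)^{3} \left(-4 + \left(-3 + 2 \cdot 12 + 2 \cdot 12^{2}\right)\right)\right) - 8320} = \frac{1}{\left(-6 + \left(-3 + 24 + 2 \cdot 144\right)^{3} \left(-4 + \left(-3 + 24 + 2 \cdot 144\right)\right)\right) - 8320} = \frac{1}{\left(-6 + \left(-3 + 24 + 288\right)^{3} \left(-4 + \left(-3 + 24 + 288\right)\right)\right) - 8320} = \frac{1}{\left(-6 + 309^{3} \left(-4 + 309\right)\right) - 8320} = \frac{1}{\left(-6 + 29503629 \cdot 305\right) - 8320} = \frac{1}{\left(-6 + 8998606845\right) - 8320} = \frac{1}{8998606839 - 8320} = \frac{1}{8998598519}$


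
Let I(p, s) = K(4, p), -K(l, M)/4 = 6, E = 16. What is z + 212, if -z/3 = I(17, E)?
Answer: 284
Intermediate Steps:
K(l, M) = -24 (K(l, M) = -4*6 = -24)
I(p, s) = -24
z = 72 (z = -3*(-24) = 72)
z + 212 = 72 + 212 = 284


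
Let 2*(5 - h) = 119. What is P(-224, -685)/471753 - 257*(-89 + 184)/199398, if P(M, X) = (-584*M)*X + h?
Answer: -331099557829/1741974161 ≈ -190.07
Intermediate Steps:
h = -109/2 (h = 5 - ½*119 = 5 - 119/2 = -109/2 ≈ -54.500)
P(M, X) = -109/2 - 584*M*X (P(M, X) = (-584*M)*X - 109/2 = -584*M*X - 109/2 = -109/2 - 584*M*X)
P(-224, -685)/471753 - 257*(-89 + 184)/199398 = (-109/2 - 584*(-224)*(-685))/471753 - 257*(-89 + 184)/199398 = (-109/2 - 89608960)*(1/471753) - 257*95*(1/199398) = -179218029/2*1/471753 - 24415*1/199398 = -59739343/314502 - 24415/199398 = -331099557829/1741974161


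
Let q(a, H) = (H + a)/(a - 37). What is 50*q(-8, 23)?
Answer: -50/3 ≈ -16.667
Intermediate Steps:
q(a, H) = (H + a)/(-37 + a)
50*q(-8, 23) = 50*((23 - 8)/(-37 - 8)) = 50*(15/(-45)) = 50*(-1/45*15) = 50*(-⅓) = -50/3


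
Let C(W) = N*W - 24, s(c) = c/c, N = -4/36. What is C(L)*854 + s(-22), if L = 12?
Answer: -64901/3 ≈ -21634.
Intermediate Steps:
N = -1/9 (N = -4*1/36 = -1/9 ≈ -0.11111)
s(c) = 1
C(W) = -24 - W/9 (C(W) = -W/9 - 24 = -24 - W/9)
C(L)*854 + s(-22) = (-24 - 1/9*12)*854 + 1 = (-24 - 4/3)*854 + 1 = -76/3*854 + 1 = -64904/3 + 1 = -64901/3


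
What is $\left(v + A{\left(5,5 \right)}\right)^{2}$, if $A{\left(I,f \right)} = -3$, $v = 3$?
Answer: $0$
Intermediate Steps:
$\left(v + A{\left(5,5 \right)}\right)^{2} = \left(3 - 3\right)^{2} = 0^{2} = 0$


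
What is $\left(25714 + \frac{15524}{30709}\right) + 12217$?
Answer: $\frac{1164838603}{30709} \approx 37932.0$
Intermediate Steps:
$\left(25714 + \frac{15524}{30709}\right) + 12217 = \frac{789666750}{30709} + 12217 = \frac{1164838603}{30709}$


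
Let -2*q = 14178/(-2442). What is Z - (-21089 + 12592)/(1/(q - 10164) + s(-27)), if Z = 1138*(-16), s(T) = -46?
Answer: -6997930962957/380472932 ≈ -18393.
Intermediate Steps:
q = 2363/814 (q = -7089/(-2442) = -7089*(-1)/2442 = -½*(-2363/407) = 2363/814 ≈ 2.9029)
Z = -18208
Z - (-21089 + 12592)/(1/(q - 10164) + s(-27)) = -18208 - (-21089 + 12592)/(1/(2363/814 - 10164) - 46) = -18208 - (-8497)/(1/(-8271133/814) - 46) = -18208 - (-8497)/(-814/8271133 - 46) = -18208 - (-8497)/(-380472932/8271133) = -18208 - (-8497)*(-8271133)/380472932 = -18208 - 1*70279817101/380472932 = -18208 - 70279817101/380472932 = -6997930962957/380472932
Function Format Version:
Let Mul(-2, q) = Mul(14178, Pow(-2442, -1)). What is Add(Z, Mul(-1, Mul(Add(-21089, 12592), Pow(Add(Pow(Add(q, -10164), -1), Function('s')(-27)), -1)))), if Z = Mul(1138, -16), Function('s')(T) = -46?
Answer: Rational(-6997930962957, 380472932) ≈ -18393.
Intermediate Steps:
q = Rational(2363, 814) (q = Mul(Rational(-1, 2), Mul(14178, Pow(-2442, -1))) = Mul(Rational(-1, 2), Mul(14178, Rational(-1, 2442))) = Mul(Rational(-1, 2), Rational(-2363, 407)) = Rational(2363, 814) ≈ 2.9029)
Z = -18208
Add(Z, Mul(-1, Mul(Add(-21089, 12592), Pow(Add(Pow(Add(q, -10164), -1), Function('s')(-27)), -1)))) = Add(-18208, Mul(-1, Mul(Add(-21089, 12592), Pow(Add(Pow(Add(Rational(2363, 814), -10164), -1), -46), -1)))) = Add(-18208, Mul(-1, Mul(-8497, Pow(Add(Pow(Rational(-8271133, 814), -1), -46), -1)))) = Add(-18208, Mul(-1, Mul(-8497, Pow(Add(Rational(-814, 8271133), -46), -1)))) = Add(-18208, Mul(-1, Mul(-8497, Pow(Rational(-380472932, 8271133), -1)))) = Add(-18208, Mul(-1, Mul(-8497, Rational(-8271133, 380472932)))) = Add(-18208, Mul(-1, Rational(70279817101, 380472932))) = Add(-18208, Rational(-70279817101, 380472932)) = Rational(-6997930962957, 380472932)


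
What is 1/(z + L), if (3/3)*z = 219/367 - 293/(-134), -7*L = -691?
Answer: 344246/34940137 ≈ 0.0098525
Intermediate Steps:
L = 691/7 (L = -⅐*(-691) = 691/7 ≈ 98.714)
z = 136877/49178 (z = 219/367 - 293/(-134) = 219*(1/367) - 293*(-1/134) = 219/367 + 293/134 = 136877/49178 ≈ 2.7833)
1/(z + L) = 1/(136877/49178 + 691/7) = 1/(34940137/344246) = 344246/34940137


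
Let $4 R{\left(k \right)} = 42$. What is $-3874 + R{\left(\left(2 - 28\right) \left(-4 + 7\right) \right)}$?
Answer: $- \frac{7727}{2} \approx -3863.5$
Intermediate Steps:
$R{\left(k \right)} = \frac{21}{2}$ ($R{\left(k \right)} = \frac{1}{4} \cdot 42 = \frac{21}{2}$)
$-3874 + R{\left(\left(2 - 28\right) \left(-4 + 7\right) \right)} = -3874 + \frac{21}{2} = - \frac{7727}{2}$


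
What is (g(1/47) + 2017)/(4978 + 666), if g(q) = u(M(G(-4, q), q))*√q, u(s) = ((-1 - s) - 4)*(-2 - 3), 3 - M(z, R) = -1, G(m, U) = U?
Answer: 2017/5644 + 45*√47/265268 ≈ 0.35853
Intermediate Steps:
M(z, R) = 4 (M(z, R) = 3 - 1*(-1) = 3 + 1 = 4)
u(s) = 25 + 5*s (u(s) = (-5 - s)*(-5) = 25 + 5*s)
g(q) = 45*√q (g(q) = (25 + 5*4)*√q = (25 + 20)*√q = 45*√q)
(g(1/47) + 2017)/(4978 + 666) = (45*√(1/47) + 2017)/(4978 + 666) = (45*√(1/47) + 2017)/5644 = (45*(√47/47) + 2017)*(1/5644) = (45*√47/47 + 2017)*(1/5644) = (2017 + 45*√47/47)*(1/5644) = 2017/5644 + 45*√47/265268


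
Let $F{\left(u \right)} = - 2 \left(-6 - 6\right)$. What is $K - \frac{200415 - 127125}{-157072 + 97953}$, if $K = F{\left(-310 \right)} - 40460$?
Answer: $- \frac{2390462594}{59119} \approx -40435.0$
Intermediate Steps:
$F{\left(u \right)} = 24$ ($F{\left(u \right)} = \left(-2\right) \left(-12\right) = 24$)
$K = -40436$ ($K = 24 - 40460 = -40436$)
$K - \frac{200415 - 127125}{-157072 + 97953} = -40436 - \frac{200415 - 127125}{-157072 + 97953} = -40436 - \frac{73290}{-59119} = -40436 - 73290 \left(- \frac{1}{59119}\right) = -40436 - - \frac{73290}{59119} = -40436 + \frac{73290}{59119} = - \frac{2390462594}{59119}$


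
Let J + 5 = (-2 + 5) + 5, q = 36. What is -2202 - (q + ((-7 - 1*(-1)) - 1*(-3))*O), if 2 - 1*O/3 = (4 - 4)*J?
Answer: -2220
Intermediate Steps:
J = 3 (J = -5 + ((-2 + 5) + 5) = -5 + (3 + 5) = -5 + 8 = 3)
O = 6 (O = 6 - 3*(4 - 4)*3 = 6 - 0*3 = 6 - 3*0 = 6 + 0 = 6)
-2202 - (q + ((-7 - 1*(-1)) - 1*(-3))*O) = -2202 - (36 + ((-7 - 1*(-1)) - 1*(-3))*6) = -2202 - (36 + ((-7 + 1) + 3)*6) = -2202 - (36 + (-6 + 3)*6) = -2202 - (36 - 3*6) = -2202 - (36 - 18) = -2202 - 1*18 = -2202 - 18 = -2220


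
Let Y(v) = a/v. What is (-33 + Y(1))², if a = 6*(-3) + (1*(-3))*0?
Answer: 2601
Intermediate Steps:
a = -18 (a = -18 - 3*0 = -18 + 0 = -18)
Y(v) = -18/v
(-33 + Y(1))² = (-33 - 18/1)² = (-33 - 18*1)² = (-33 - 18)² = (-51)² = 2601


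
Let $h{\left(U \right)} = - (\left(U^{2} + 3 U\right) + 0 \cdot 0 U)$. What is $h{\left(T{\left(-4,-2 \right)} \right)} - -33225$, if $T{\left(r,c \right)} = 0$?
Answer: $33225$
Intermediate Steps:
$h{\left(U \right)} = - U^{2} - 3 U$ ($h{\left(U \right)} = - (\left(U^{2} + 3 U\right) + 0 U) = - (\left(U^{2} + 3 U\right) + 0) = - (U^{2} + 3 U) = - U^{2} - 3 U$)
$h{\left(T{\left(-4,-2 \right)} \right)} - -33225 = \left(-1\right) 0 \left(3 + 0\right) - -33225 = \left(-1\right) 0 \cdot 3 + 33225 = 0 + 33225 = 33225$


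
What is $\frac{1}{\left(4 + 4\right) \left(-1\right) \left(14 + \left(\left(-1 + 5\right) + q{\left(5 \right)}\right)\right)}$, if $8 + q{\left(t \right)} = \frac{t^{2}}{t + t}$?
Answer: $- \frac{1}{100} \approx -0.01$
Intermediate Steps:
$q{\left(t \right)} = -8 + \frac{t}{2}$ ($q{\left(t \right)} = -8 + \frac{t^{2}}{t + t} = -8 + \frac{t^{2}}{2 t} = -8 + \frac{1}{2 t} t^{2} = -8 + \frac{t}{2}$)
$\frac{1}{\left(4 + 4\right) \left(-1\right) \left(14 + \left(\left(-1 + 5\right) + q{\left(5 \right)}\right)\right)} = \frac{1}{\left(4 + 4\right) \left(-1\right) \left(14 + \left(\left(-1 + 5\right) + \left(-8 + \frac{1}{2} \cdot 5\right)\right)\right)} = \frac{1}{8 \left(-1\right) \left(14 + \left(4 + \left(-8 + \frac{5}{2}\right)\right)\right)} = \frac{1}{\left(-8\right) \left(14 + \left(4 - \frac{11}{2}\right)\right)} = \frac{1}{\left(-8\right) \left(14 - \frac{3}{2}\right)} = \frac{1}{\left(-8\right) \frac{25}{2}} = \frac{1}{-100} = - \frac{1}{100}$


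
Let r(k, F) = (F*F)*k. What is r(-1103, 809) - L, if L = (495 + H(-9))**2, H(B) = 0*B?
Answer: -722137568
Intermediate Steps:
H(B) = 0
r(k, F) = k*F**2 (r(k, F) = F**2*k = k*F**2)
L = 245025 (L = (495 + 0)**2 = 495**2 = 245025)
r(-1103, 809) - L = -1103*809**2 - 1*245025 = -1103*654481 - 245025 = -721892543 - 245025 = -722137568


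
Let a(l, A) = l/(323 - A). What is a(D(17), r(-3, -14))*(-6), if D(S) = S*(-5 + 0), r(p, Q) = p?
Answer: 255/163 ≈ 1.5644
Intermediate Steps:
D(S) = -5*S (D(S) = S*(-5) = -5*S)
a(D(17), r(-3, -14))*(-6) = -(-5*17)/(-323 - 3)*(-6) = -1*(-85)/(-326)*(-6) = -1*(-85)*(-1/326)*(-6) = -85/326*(-6) = 255/163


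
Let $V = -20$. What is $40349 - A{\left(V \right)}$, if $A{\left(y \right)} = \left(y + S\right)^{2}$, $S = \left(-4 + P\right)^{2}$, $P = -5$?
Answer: $36628$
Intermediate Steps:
$S = 81$ ($S = \left(-4 - 5\right)^{2} = \left(-9\right)^{2} = 81$)
$A{\left(y \right)} = \left(81 + y\right)^{2}$ ($A{\left(y \right)} = \left(y + 81\right)^{2} = \left(81 + y\right)^{2}$)
$40349 - A{\left(V \right)} = 40349 - \left(81 - 20\right)^{2} = 40349 - 61^{2} = 40349 - 3721 = 36628$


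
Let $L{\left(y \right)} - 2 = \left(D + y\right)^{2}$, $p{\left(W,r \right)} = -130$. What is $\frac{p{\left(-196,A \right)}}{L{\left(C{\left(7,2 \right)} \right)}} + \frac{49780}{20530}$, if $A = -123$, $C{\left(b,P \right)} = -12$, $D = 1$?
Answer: $\frac{345404}{252519} \approx 1.3678$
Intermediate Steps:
$L{\left(y \right)} = 2 + \left(1 + y\right)^{2}$
$\frac{p{\left(-196,A \right)}}{L{\left(C{\left(7,2 \right)} \right)}} + \frac{49780}{20530} = - \frac{130}{2 + \left(1 - 12\right)^{2}} + \frac{49780}{20530} = - \frac{130}{2 + \left(-11\right)^{2}} + 49780 \cdot \frac{1}{20530} = - \frac{130}{2 + 121} + \frac{4978}{2053} = - \frac{130}{123} + \frac{4978}{2053} = \frac{345404}{252519}$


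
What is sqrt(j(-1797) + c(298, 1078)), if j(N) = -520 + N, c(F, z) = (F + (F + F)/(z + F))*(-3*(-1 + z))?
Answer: I*sqrt(28594547554)/172 ≈ 983.13*I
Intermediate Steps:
c(F, z) = (3 - 3*z)*(F + 2*F/(F + z)) (c(F, z) = (F + (2*F)/(F + z))*(3 - 3*z) = (F + 2*F/(F + z))*(3 - 3*z) = (3 - 3*z)*(F + 2*F/(F + z)))
sqrt(j(-1797) + c(298, 1078)) = sqrt((-520 - 1797) + 3*298*(2 + 298 - 1*1078 - 1*1078**2 - 1*298*1078)/(298 + 1078)) = sqrt(-2317 + 3*298*(2 + 298 - 1078 - 1*1162084 - 321244)/1376) = sqrt(-2317 + 3*298*(1/1376)*(2 + 298 - 1078 - 1162084 - 321244)) = sqrt(-2317 + 3*298*(1/1376)*(-1484106)) = sqrt(-2317 - 331697691/344) = sqrt(-332494739/344) = I*sqrt(28594547554)/172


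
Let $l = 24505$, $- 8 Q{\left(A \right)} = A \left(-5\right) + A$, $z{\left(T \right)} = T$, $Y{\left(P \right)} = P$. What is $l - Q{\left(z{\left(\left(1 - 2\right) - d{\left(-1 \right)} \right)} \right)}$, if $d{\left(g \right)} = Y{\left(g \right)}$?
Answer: $24505$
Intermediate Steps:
$d{\left(g \right)} = g$
$Q{\left(A \right)} = \frac{A}{2}$ ($Q{\left(A \right)} = - \frac{A \left(-5\right) + A}{8} = - \frac{- 5 A + A}{8} = - \frac{\left(-4\right) A}{8} = \frac{A}{2}$)
$l - Q{\left(z{\left(\left(1 - 2\right) - d{\left(-1 \right)} \right)} \right)} = 24505 - \frac{\left(1 - 2\right) - -1}{2} = 24505 - \frac{\left(1 - 2\right) + 1}{2} = 24505 - \frac{-1 + 1}{2} = 24505 - \frac{1}{2} \cdot 0 = 24505 - 0 = 24505 + 0 = 24505$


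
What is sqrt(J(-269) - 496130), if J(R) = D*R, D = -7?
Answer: I*sqrt(494247) ≈ 703.03*I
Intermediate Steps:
J(R) = -7*R
sqrt(J(-269) - 496130) = sqrt(-7*(-269) - 496130) = sqrt(1883 - 496130) = sqrt(-494247) = I*sqrt(494247)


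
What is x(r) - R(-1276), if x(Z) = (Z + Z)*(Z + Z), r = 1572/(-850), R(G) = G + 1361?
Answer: -12881941/180625 ≈ -71.319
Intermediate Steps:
R(G) = 1361 + G
r = -786/425 (r = 1572*(-1/850) = -786/425 ≈ -1.8494)
x(Z) = 4*Z² (x(Z) = (2*Z)*(2*Z) = 4*Z²)
x(r) - R(-1276) = 4*(-786/425)² - (1361 - 1276) = 4*(617796/180625) - 1*85 = 2471184/180625 - 85 = -12881941/180625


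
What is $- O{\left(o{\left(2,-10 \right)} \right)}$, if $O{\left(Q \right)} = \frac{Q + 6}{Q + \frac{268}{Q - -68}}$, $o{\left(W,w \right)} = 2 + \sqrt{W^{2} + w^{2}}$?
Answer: $- \frac{1907}{2164} - \frac{123 \sqrt{26}}{2164} \approx -1.1711$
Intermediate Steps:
$O{\left(Q \right)} = \frac{6 + Q}{Q + \frac{268}{68 + Q}}$ ($O{\left(Q \right)} = \frac{6 + Q}{Q + \frac{268}{Q + 68}} = \frac{6 + Q}{Q + \frac{268}{68 + Q}}$)
$- O{\left(o{\left(2,-10 \right)} \right)} = - \frac{408 + \left(2 + \sqrt{2^{2} + \left(-10\right)^{2}}\right)^{2} + 74 \left(2 + \sqrt{2^{2} + \left(-10\right)^{2}}\right)}{268 + \left(2 + \sqrt{2^{2} + \left(-10\right)^{2}}\right)^{2} + 68 \left(2 + \sqrt{2^{2} + \left(-10\right)^{2}}\right)} = - \frac{408 + \left(2 + \sqrt{4 + 100}\right)^{2} + 74 \left(2 + \sqrt{4 + 100}\right)}{268 + \left(2 + \sqrt{4 + 100}\right)^{2} + 68 \left(2 + \sqrt{4 + 100}\right)} = - \frac{408 + \left(2 + \sqrt{104}\right)^{2} + 74 \left(2 + \sqrt{104}\right)}{268 + \left(2 + \sqrt{104}\right)^{2} + 68 \left(2 + \sqrt{104}\right)} = - \frac{408 + \left(2 + 2 \sqrt{26}\right)^{2} + 74 \left(2 + 2 \sqrt{26}\right)}{268 + \left(2 + 2 \sqrt{26}\right)^{2} + 68 \left(2 + 2 \sqrt{26}\right)} = - \frac{408 + \left(2 + 2 \sqrt{26}\right)^{2} + \left(148 + 148 \sqrt{26}\right)}{268 + \left(2 + 2 \sqrt{26}\right)^{2} + \left(136 + 136 \sqrt{26}\right)} = - \frac{556 + \left(2 + 2 \sqrt{26}\right)^{2} + 148 \sqrt{26}}{404 + \left(2 + 2 \sqrt{26}\right)^{2} + 136 \sqrt{26}}$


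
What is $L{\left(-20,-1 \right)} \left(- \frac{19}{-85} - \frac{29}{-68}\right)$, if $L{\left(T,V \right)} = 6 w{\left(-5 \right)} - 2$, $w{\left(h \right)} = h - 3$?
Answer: $- \frac{65}{2} \approx -32.5$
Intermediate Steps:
$w{\left(h \right)} = -3 + h$
$L{\left(T,V \right)} = -50$ ($L{\left(T,V \right)} = 6 \left(-3 - 5\right) - 2 = 6 \left(-8\right) - 2 = -48 - 2 = -50$)
$L{\left(-20,-1 \right)} \left(- \frac{19}{-85} - \frac{29}{-68}\right) = - 50 \left(- \frac{19}{-85} - \frac{29}{-68}\right) = - 50 \left(\left(-19\right) \left(- \frac{1}{85}\right) - - \frac{29}{68}\right) = - 50 \left(\frac{19}{85} + \frac{29}{68}\right) = \left(-50\right) \frac{13}{20} = - \frac{65}{2}$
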